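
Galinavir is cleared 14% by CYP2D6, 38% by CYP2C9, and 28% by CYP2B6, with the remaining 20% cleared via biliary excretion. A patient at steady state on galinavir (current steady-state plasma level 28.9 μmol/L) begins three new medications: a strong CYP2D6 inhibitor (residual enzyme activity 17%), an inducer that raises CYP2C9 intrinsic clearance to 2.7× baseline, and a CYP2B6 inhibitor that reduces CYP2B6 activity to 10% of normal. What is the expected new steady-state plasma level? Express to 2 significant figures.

The CYP2D6 pathway (14% of clearance) is reduced to 0.17× activity: 0.14 × 0.17 = 0.0238.
The CYP2C9 pathway (38% of clearance) rises to 2.7× activity: 0.38 × 2.7 = 1.026.
The CYP2B6 pathway (28% of clearance) is reduced to 0.1× activity: 0.28 × 0.1 = 0.028.
Non-CYP routes (20%) are unchanged.
New clearance relative to baseline: 0.0238 + 1.026 + 0.028 + 0.2 = 1.2778.
New steady-state plasma level = 28.9 / 1.2778 = 23 μmol/L (concentration scales inversely with clearance).

23 μmol/L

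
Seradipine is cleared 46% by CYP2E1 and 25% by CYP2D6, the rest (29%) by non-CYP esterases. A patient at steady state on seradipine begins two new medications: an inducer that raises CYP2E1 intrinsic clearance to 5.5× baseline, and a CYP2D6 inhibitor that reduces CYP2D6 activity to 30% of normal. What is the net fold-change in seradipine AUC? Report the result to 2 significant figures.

The CYP2E1 pathway (46% of clearance) increases to 5.5× activity: 0.46 × 5.5 = 2.53.
The CYP2D6 pathway (25% of clearance) is reduced to 0.3× activity: 0.25 × 0.3 = 0.075.
Non-CYP routes (29%) are unchanged.
New clearance relative to baseline: 2.53 + 0.075 + 0.29 = 2.895.
AUC ∝ 1/CL: fold-change = 1 / 2.895 = 0.35.

0.35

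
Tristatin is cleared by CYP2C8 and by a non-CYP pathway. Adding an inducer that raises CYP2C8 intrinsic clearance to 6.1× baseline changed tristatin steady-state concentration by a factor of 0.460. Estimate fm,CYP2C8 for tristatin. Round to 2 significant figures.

Call the CYP2C8 fraction fm. After the interaction, CL_new/CL_old = fm × 6.1 + (1 − fm).
Steady-state concentration ratio = 1 / (new CL fraction), so new CL fraction = 1 / 0.460 = 2.174.
fm × 6.1 + 1 − fm = 2.174  ⇒  fm × (6.1 − 1) = 1.174  ⇒  fm = 0.23.

0.23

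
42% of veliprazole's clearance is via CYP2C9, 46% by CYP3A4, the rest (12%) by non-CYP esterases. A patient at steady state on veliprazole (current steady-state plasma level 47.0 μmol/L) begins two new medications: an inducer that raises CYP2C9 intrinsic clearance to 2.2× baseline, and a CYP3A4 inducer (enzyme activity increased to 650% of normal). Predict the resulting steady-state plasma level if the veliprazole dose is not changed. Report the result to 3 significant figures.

11.7 μmol/L

The CYP2C9 pathway (42% of clearance) is boosted to 2.2× activity: 0.42 × 2.2 = 0.924.
The CYP3A4 pathway (46% of clearance) increases to 6.5× activity: 0.46 × 6.5 = 2.99.
The remaining 12% of clearance is unaffected.
Relative clearance = 0.924 + 2.99 + 0.12 = 4.034.
New steady-state plasma level = 47.0 / 4.034 = 11.7 μmol/L (concentration scales inversely with clearance).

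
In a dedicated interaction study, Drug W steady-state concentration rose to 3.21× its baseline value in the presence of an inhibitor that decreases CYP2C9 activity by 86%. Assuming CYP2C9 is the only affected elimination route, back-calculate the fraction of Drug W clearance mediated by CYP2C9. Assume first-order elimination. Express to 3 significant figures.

0.801

Let fm be the CYP2C9 fraction. New clearance relative to baseline = fm × 0.14 + (1 − fm).
Steady-state concentration ratio = 1 / (new CL fraction), so new CL fraction = 1 / 3.21 = 0.3115.
fm × 0.14 + 1 − fm = 0.3115  ⇒  fm × (0.14 − 1) = −0.6885  ⇒  fm = 0.801.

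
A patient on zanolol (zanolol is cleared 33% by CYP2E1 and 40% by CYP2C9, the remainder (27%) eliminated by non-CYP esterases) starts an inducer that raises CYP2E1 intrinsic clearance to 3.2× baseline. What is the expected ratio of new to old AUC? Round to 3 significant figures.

CYP2E1: 0.33 × 3.2 = 1.056
CYP2C9: 0.4 (unchanged)
Other: 0.27 (unchanged)
Relative clearance = 1.056 + 0.4 + 0.27 = 1.726.
AUC ratio = CL_old/CL_new = 1 / 1.726 = 0.579.

0.579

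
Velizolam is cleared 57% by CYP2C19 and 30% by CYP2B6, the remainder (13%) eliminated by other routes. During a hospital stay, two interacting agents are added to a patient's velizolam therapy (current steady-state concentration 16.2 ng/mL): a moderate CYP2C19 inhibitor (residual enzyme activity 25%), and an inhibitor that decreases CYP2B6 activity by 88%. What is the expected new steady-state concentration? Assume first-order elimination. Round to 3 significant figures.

52.5 ng/mL

The CYP2C19 pathway (57% of clearance) falls to 0.25× activity: 0.57 × 0.25 = 0.1425.
The CYP2B6 pathway (30% of clearance) drops to 0.12× activity: 0.3 × 0.12 = 0.036.
The remaining 13% of clearance is unaffected.
New clearance relative to baseline: 0.1425 + 0.036 + 0.13 = 0.3085.
Dividing the baseline by the relative clearance: 16.2 / 0.3085 = 52.5 ng/mL.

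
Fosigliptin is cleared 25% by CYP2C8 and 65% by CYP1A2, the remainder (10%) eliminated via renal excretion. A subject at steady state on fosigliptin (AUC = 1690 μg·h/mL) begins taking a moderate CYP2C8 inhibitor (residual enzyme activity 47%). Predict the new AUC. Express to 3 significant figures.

CYP2C8: 0.25 × 0.47 = 0.1175
CYP1A2: 0.65 (unchanged)
Other: 0.1 (unchanged)
New clearance relative to baseline: 0.1175 + 0.65 + 0.1 = 0.8675.
With dosing unchanged, AUC scales as 1/CL: 1690 / 0.8675 = 1.95 × 10³ μg·h/mL.

1.95 × 10³ μg·h/mL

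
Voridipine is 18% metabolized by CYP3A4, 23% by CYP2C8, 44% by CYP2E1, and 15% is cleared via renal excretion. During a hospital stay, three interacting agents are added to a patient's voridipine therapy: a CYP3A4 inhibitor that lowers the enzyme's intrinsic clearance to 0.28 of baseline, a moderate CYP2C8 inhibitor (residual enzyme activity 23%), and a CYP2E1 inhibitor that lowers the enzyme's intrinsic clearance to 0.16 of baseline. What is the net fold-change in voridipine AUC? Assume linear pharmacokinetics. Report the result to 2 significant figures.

3.1

CYP3A4: 0.18 × 0.28 = 0.0504
CYP2C8: 0.23 × 0.23 = 0.0529
CYP2E1: 0.44 × 0.16 = 0.0704
Other: 0.15 (unchanged)
CL_new/CL_old = 0.0504 + 0.0529 + 0.0704 + 0.15 = 0.3237.
Because AUC varies inversely with clearance, the combined effect is 1 / 0.3237 = 3.1.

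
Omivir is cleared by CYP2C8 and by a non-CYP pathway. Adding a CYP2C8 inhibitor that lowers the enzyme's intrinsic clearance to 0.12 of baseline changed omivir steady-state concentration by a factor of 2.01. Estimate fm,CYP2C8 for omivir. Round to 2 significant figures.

0.57

CL'/CL = 1 / 2.01 = 0.4975
0.12·fm + (1 − fm) = 0.4975
fm = (0.4975 − 1) / (0.12 − 1) = 0.57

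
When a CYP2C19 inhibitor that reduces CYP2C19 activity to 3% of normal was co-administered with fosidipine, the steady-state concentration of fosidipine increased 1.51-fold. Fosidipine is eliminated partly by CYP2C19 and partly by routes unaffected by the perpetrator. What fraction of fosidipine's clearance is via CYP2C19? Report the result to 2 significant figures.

CL'/CL = 1 / 1.51 = 0.6623
0.03·fm + (1 − fm) = 0.6623
fm = (0.6623 − 1) / (0.03 − 1) = 0.35

0.35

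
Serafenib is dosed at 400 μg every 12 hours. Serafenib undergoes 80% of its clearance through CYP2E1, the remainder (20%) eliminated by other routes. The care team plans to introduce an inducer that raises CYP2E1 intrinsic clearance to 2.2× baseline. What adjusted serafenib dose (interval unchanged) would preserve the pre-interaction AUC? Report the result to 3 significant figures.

784 μg

CYP2E1: 0.8 × 2.2 = 1.76
Other: 0.2 (unchanged)
Relative clearance = 1.76 + 0.2 = 1.96.
Exposure is unchanged when dose changes in proportion to clearance. New dose = 400 μg × 1.96 = 784 μg.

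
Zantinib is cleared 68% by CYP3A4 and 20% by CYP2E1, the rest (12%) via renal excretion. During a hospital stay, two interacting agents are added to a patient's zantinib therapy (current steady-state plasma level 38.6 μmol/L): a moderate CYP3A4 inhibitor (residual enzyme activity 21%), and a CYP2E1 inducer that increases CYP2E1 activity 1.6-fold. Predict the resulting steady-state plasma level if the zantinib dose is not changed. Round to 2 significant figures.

66 μmol/L

The CYP3A4 pathway (68% of clearance) falls to 0.21× activity: 0.68 × 0.21 = 0.1428.
The CYP2E1 pathway (20% of clearance) rises to 1.6× activity: 0.2 × 1.6 = 0.32.
Non-CYP routes (12%) are unchanged.
Relative clearance = 0.1428 + 0.32 + 0.12 = 0.5828.
Steady-state plasma level ∝ 1/CL: new value = 38.6 / 0.5828 = 66 μmol/L.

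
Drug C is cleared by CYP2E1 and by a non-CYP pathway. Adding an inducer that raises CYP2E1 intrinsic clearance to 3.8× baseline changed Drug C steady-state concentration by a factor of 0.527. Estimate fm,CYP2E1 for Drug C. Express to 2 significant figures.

0.32

Write x for the fraction cleared via CYP2E1. The observed steady-state concentration change means clearance rose to 1/0.527 = 1.898 of baseline.
Only the CYP2E1 route changed, so 1.898 = x·3.8 + (1 − x), giving x = 0.32.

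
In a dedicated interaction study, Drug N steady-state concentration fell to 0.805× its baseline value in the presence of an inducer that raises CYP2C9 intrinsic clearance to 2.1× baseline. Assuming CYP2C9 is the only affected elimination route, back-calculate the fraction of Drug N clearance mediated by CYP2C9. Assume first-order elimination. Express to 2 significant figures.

Let fm be the CYP2C9 fraction. New clearance relative to baseline = fm × 2.1 + (1 − fm).
Steady-state concentration ratio = 1 / (new CL fraction), so new CL fraction = 1 / 0.805 = 1.242.
fm × 2.1 + 1 − fm = 1.242  ⇒  fm × (2.1 − 1) = 0.2422  ⇒  fm = 0.22.

0.22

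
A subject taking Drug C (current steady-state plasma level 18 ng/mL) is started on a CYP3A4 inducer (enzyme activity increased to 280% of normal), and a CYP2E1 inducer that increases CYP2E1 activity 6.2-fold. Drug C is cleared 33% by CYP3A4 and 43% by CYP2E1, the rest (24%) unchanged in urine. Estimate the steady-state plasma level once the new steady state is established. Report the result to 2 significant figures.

4.7 ng/mL

The CYP3A4 pathway (33% of clearance) increases to 2.8× activity: 0.33 × 2.8 = 0.924.
The CYP2E1 pathway (43% of clearance) is boosted to 6.2× activity: 0.43 × 6.2 = 2.666.
The remaining 24% of clearance is unaffected.
Relative clearance = 0.924 + 2.666 + 0.24 = 3.83.
Dividing the baseline by the relative clearance: 18 / 3.83 = 4.7 ng/mL.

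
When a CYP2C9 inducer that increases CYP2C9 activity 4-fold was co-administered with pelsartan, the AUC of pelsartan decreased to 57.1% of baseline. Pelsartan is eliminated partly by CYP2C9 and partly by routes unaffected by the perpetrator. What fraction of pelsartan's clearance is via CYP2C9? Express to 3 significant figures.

0.250

Let fm be the CYP2C9 fraction. New clearance relative to baseline = fm × 4 + (1 − fm).
AUC ratio = 1 / (new CL fraction), so new CL fraction = 1 / 0.571 = 1.751.
fm × 4 + 1 − fm = 1.751  ⇒  fm × (4 − 1) = 0.7513  ⇒  fm = 0.250.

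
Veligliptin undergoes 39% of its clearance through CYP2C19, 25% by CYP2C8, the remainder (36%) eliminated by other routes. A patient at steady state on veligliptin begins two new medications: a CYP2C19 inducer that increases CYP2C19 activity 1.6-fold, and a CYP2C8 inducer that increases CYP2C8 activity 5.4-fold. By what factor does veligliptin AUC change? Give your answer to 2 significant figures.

0.43

The CYP2C19 pathway (39% of clearance) rises to 1.6× activity: 0.39 × 1.6 = 0.624.
The CYP2C8 pathway (25% of clearance) increases to 5.4× activity: 0.25 × 5.4 = 1.35.
The remaining 36% of clearance is unaffected.
CL_new/CL_old = 0.624 + 1.35 + 0.36 = 2.334.
AUC ∝ 1/CL: fold-change = 1 / 2.334 = 0.43.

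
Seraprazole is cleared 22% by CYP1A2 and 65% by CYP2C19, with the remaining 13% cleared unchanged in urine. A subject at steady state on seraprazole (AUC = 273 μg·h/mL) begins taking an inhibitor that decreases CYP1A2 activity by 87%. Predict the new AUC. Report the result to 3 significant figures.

338 μg·h/mL

The CYP1A2 pathway (22% of clearance) falls to 0.13× activity: 0.22 × 0.13 = 0.0286.
CYP2C19 (65%) and the residual 13% are unaffected.
CL_new/CL_old = 0.0286 + 0.65 + 0.13 = 0.8086.
AUC ∝ 1/CL, so new value = 273 / 0.8086 = 338 μg·h/mL.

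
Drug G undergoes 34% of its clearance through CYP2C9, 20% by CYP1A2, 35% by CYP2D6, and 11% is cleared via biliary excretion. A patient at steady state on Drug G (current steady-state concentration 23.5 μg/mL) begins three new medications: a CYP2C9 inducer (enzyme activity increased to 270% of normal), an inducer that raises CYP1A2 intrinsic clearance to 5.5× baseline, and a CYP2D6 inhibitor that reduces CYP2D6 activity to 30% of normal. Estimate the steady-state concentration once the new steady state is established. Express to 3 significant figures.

10.5 μg/mL

The CYP2C9 pathway (34% of clearance) increases to 2.7× activity: 0.34 × 2.7 = 0.918.
The CYP1A2 pathway (20% of clearance) increases to 5.5× activity: 0.2 × 5.5 = 1.1.
The CYP2D6 pathway (35% of clearance) is reduced to 0.3× activity: 0.35 × 0.3 = 0.105.
The remaining 11% of clearance is unaffected.
New clearance relative to baseline: 0.918 + 1.1 + 0.105 + 0.11 = 2.233.
Dividing the baseline by the relative clearance: 23.5 / 2.233 = 10.5 μg/mL.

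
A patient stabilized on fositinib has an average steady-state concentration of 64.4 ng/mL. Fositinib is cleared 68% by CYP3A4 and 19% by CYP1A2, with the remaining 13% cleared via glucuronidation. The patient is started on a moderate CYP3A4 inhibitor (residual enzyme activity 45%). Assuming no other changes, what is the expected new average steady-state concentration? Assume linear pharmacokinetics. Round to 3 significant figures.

103 ng/mL

The CYP3A4 pathway (68% of clearance) drops to 0.45× activity: 0.68 × 0.45 = 0.306.
CYP1A2 (19%) and the residual 13% are unaffected.
Relative clearance = 0.306 + 0.19 + 0.13 = 0.626.
With dosing unchanged, average steady-state concentration scales as 1/CL: 64.4 / 0.626 = 103 ng/mL.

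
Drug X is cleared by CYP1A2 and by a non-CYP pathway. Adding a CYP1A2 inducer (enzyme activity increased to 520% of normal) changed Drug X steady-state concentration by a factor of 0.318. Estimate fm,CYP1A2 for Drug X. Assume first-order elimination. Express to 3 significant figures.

CL'/CL = 1 / 0.318 = 3.145
5.2·fm + (1 − fm) = 3.145
fm = (3.145 − 1) / (5.2 − 1) = 0.511

0.511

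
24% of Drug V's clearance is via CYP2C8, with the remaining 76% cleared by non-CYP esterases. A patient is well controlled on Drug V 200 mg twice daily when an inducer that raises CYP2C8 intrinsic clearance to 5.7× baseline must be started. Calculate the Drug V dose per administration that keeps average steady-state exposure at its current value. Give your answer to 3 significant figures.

The CYP2C8 pathway (24% of clearance) is boosted to 5.7× activity: 0.24 × 5.7 = 1.368.
The remaining 76% of clearance is unaffected.
CL_new/CL_old = 1.368 + 0.76 = 2.128.
Exposure is unchanged when dose changes in proportion to clearance. New dose = 200 mg × 2.128 = 426 mg.

426 mg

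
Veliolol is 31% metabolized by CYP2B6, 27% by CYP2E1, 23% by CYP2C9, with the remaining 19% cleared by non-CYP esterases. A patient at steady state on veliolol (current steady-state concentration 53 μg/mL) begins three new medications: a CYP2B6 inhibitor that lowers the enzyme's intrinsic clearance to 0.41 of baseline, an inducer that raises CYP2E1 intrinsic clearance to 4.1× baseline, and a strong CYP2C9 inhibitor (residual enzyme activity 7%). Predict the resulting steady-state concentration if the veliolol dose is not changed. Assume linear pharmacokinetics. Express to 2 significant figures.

The CYP2B6 pathway (31% of clearance) is reduced to 0.41× activity: 0.31 × 0.41 = 0.1271.
The CYP2E1 pathway (27% of clearance) increases to 4.1× activity: 0.27 × 4.1 = 1.107.
The CYP2C9 pathway (23% of clearance) is reduced to 0.07× activity: 0.23 × 0.07 = 0.0161.
Non-CYP routes (19%) are unchanged.
New clearance relative to baseline: 0.1271 + 1.107 + 0.0161 + 0.19 = 1.4402.
Dividing the baseline by the relative clearance: 53 / 1.4402 = 37 μg/mL.

37 μg/mL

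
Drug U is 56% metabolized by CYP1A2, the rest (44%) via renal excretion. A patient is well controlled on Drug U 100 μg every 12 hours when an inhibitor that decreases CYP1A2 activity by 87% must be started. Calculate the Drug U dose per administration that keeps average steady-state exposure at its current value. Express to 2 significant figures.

The CYP1A2 pathway (56% of clearance) drops to 0.13× activity: 0.56 × 0.13 = 0.0728.
The remaining 44% of clearance is unaffected.
CL_new/CL_old = 0.0728 + 0.44 = 0.5128.
Exposure is unchanged when dose changes in proportion to clearance. New dose = 100 μg × 0.5128 = 51 μg.

51 μg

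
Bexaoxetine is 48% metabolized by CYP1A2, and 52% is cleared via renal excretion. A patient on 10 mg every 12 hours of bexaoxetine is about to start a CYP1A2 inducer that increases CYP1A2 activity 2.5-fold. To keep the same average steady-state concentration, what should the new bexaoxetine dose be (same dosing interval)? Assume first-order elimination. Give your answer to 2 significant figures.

CYP1A2: 0.48 × 2.5 = 1.2
Other: 0.52 (unchanged)
Relative clearance = 1.2 + 0.52 = 1.72.
To maintain the same steady-state level, dose must scale with clearance: new dose = 10 × 1.72 = 17 mg.

17 mg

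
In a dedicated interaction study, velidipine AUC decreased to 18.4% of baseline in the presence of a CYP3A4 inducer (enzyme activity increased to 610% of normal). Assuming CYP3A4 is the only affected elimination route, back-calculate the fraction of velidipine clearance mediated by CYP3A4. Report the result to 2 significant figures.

Call the CYP3A4 fraction fm. After the interaction, CL_new/CL_old = fm × 6.1 + (1 − fm).
AUC ratio = 1 / (new CL fraction), so new CL fraction = 1 / 0.184 = 5.435.
fm × 6.1 + 1 − fm = 5.435  ⇒  fm × (6.1 − 1) = 4.435  ⇒  fm = 0.87.

0.87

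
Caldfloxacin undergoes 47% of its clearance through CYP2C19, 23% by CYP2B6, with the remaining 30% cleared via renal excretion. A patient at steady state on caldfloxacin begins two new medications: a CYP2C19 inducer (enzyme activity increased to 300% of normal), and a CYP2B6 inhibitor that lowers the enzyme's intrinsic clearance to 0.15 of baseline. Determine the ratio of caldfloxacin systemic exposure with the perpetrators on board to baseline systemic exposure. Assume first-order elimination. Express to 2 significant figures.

The CYP2C19 pathway (47% of clearance) increases to 3× activity: 0.47 × 3 = 1.41.
The CYP2B6 pathway (23% of clearance) drops to 0.15× activity: 0.23 × 0.15 = 0.0345.
The remaining 30% of clearance is unaffected.
New clearance relative to baseline: 1.41 + 0.0345 + 0.3 = 1.7445.
Because systemic exposure varies inversely with clearance, the combined effect is 1 / 1.7445 = 0.57.

0.57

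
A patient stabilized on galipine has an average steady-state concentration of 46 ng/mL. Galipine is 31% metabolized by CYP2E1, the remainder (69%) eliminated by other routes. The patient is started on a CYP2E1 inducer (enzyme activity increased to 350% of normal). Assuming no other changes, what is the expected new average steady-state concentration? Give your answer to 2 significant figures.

The CYP2E1 pathway (31% of clearance) increases to 3.5× activity: 0.31 × 3.5 = 1.085.
The remaining 69% of clearance is unaffected.
CL_new/CL_old = 1.085 + 0.69 = 1.775.
Average steady-state concentration ∝ 1/CL, so new value = 46 / 1.775 = 26 ng/mL.

26 ng/mL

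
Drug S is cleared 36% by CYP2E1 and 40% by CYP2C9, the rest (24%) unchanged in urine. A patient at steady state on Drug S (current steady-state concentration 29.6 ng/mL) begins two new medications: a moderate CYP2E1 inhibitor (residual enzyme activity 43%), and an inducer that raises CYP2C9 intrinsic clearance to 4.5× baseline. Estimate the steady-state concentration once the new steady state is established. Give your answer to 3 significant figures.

The CYP2E1 pathway (36% of clearance) drops to 0.43× activity: 0.36 × 0.43 = 0.1548.
The CYP2C9 pathway (40% of clearance) increases to 4.5× activity: 0.4 × 4.5 = 1.8.
Non-CYP routes (24%) are unchanged.
New clearance relative to baseline: 0.1548 + 1.8 + 0.24 = 2.1948.
Dividing the baseline by the relative clearance: 29.6 / 2.1948 = 13.5 ng/mL.

13.5 ng/mL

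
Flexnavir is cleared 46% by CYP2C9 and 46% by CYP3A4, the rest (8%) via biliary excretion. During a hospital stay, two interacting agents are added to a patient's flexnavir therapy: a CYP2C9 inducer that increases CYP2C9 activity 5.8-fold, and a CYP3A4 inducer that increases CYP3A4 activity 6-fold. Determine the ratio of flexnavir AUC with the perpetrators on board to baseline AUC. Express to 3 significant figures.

0.182

The CYP2C9 pathway (46% of clearance) rises to 5.8× activity: 0.46 × 5.8 = 2.668.
The CYP3A4 pathway (46% of clearance) increases to 6× activity: 0.46 × 6 = 2.76.
The remaining 8% of clearance is unaffected.
Relative clearance = 2.668 + 2.76 + 0.08 = 5.508.
Because AUC varies inversely with clearance, the combined effect is 1 / 5.508 = 0.182.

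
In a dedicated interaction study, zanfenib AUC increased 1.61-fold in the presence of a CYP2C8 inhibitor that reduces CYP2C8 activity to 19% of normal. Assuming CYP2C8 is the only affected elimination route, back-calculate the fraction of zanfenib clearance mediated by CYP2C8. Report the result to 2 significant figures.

Let fm be the CYP2C8 fraction. New clearance relative to baseline = fm × 0.19 + (1 − fm).
AUC ratio = 1 / (new CL fraction), so new CL fraction = 1 / 1.61 = 0.6211.
fm × 0.19 + 1 − fm = 0.6211  ⇒  fm × (0.19 − 1) = −0.3789  ⇒  fm = 0.47.

0.47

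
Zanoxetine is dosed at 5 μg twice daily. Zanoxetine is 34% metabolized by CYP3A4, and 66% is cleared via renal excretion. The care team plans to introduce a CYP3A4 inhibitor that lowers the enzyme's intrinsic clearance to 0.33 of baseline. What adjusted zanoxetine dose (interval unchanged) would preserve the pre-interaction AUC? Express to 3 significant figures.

3.86 μg

The CYP3A4 pathway (34% of clearance) drops to 0.33× activity: 0.34 × 0.33 = 0.1122.
Non-CYP routes (66%) are unchanged.
CL_new/CL_old = 0.1122 + 0.66 = 0.7722.
Css,avg = (dose rate)/CL, so holding Css fixed requires dose ∝ CL: 5 × 0.7722 = 3.86 μg.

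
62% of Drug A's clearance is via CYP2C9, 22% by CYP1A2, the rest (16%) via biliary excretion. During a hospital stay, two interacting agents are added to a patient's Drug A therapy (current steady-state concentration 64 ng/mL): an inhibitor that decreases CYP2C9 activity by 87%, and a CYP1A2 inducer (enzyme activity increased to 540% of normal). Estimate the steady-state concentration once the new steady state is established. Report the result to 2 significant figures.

45 ng/mL

CYP2C9: 0.62 × 0.13 = 0.0806
CYP1A2: 0.22 × 5.4 = 1.188
Other: 0.16 (unchanged)
CL_new/CL_old = 0.0806 + 1.188 + 0.16 = 1.4286.
Dividing the baseline by the relative clearance: 64 / 1.4286 = 45 ng/mL.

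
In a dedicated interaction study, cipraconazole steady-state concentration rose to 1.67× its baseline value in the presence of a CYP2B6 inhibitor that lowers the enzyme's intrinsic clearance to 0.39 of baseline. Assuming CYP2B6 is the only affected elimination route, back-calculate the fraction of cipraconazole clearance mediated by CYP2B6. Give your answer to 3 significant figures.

Let x = fm,CYP2B6. Because steady-state concentration ∝ 1/CL, relative clearance fell to 1/1.67 = 0.5988.
Only the CYP2B6 route changed, so 0.5988 = x·0.39 + (1 − x), giving x = 0.658.

0.658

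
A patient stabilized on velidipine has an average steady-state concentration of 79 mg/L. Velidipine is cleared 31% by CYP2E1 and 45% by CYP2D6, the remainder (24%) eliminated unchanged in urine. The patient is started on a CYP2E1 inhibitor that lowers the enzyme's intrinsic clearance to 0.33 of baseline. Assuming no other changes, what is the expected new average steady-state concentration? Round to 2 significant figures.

CYP2E1: 0.31 × 0.33 = 0.1023
CYP2D6: 0.45 (unchanged)
Other: 0.24 (unchanged)
New clearance relative to baseline: 0.1023 + 0.45 + 0.24 = 0.7923.
With dosing unchanged, average steady-state concentration scales as 1/CL: 79 / 0.7923 = 1.0 × 10² mg/L.

1.0 × 10² mg/L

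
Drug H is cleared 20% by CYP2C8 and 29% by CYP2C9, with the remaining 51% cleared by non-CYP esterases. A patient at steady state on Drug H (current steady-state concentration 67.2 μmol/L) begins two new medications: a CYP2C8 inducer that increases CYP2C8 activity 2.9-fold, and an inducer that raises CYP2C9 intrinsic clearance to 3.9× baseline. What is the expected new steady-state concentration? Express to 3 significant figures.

30.3 μmol/L

The CYP2C8 pathway (20% of clearance) is boosted to 2.9× activity: 0.2 × 2.9 = 0.58.
The CYP2C9 pathway (29% of clearance) increases to 3.9× activity: 0.29 × 3.9 = 1.131.
The remaining 51% of clearance is unaffected.
CL_new/CL_old = 0.58 + 1.131 + 0.51 = 2.221.
New steady-state concentration = 67.2 / 2.221 = 30.3 μmol/L (concentration scales inversely with clearance).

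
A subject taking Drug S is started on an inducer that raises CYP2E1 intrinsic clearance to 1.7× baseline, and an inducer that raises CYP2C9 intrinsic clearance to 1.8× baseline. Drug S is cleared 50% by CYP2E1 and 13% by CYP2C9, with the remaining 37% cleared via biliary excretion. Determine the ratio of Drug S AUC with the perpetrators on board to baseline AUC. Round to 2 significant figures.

0.69

The CYP2E1 pathway (50% of clearance) increases to 1.7× activity: 0.5 × 1.7 = 0.85.
The CYP2C9 pathway (13% of clearance) is boosted to 1.8× activity: 0.13 × 1.8 = 0.234.
Non-CYP routes (37%) are unchanged.
Relative clearance = 0.85 + 0.234 + 0.37 = 1.454.
AUC ∝ 1/CL: fold-change = 1 / 1.454 = 0.69.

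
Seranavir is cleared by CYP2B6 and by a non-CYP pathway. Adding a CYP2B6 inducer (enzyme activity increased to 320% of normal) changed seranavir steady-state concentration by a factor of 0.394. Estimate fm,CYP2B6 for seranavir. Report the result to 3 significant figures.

Let x = fm,CYP2B6. Because steady-state concentration ∝ 1/CL, relative clearance rose to 1/0.394 = 2.538.
Setting x·3.2 + (1 − x) = 2.538 and solving: x = (2.538 − 1)/(3.2 − 1) = 0.699.

0.699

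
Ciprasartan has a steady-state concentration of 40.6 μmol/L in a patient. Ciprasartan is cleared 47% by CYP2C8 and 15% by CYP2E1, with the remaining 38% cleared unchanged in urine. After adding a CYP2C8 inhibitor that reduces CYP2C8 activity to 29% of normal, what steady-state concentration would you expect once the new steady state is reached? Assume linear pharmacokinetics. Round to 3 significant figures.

60.9 μmol/L

The CYP2C8 pathway (47% of clearance) falls to 0.29× activity: 0.47 × 0.29 = 0.1363.
CYP2E1 (15%) and the residual 38% are unaffected.
Relative clearance = 0.1363 + 0.15 + 0.38 = 0.6663.
With dosing unchanged, steady-state concentration scales as 1/CL: 40.6 / 0.6663 = 60.9 μmol/L.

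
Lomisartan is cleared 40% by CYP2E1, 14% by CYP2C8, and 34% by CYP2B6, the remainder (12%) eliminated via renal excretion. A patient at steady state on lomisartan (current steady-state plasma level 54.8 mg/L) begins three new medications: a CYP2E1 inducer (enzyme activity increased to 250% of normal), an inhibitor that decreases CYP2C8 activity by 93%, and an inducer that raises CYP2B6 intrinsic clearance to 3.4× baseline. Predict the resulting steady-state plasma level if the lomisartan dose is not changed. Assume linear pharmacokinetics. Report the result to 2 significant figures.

CYP2E1: 0.4 × 2.5 = 1
CYP2C8: 0.14 × 0.07 = 0.0098
CYP2B6: 0.34 × 3.4 = 1.156
Other: 0.12 (unchanged)
CL_new/CL_old = 1 + 0.0098 + 1.156 + 0.12 = 2.2858.
Dividing the baseline by the relative clearance: 54.8 / 2.2858 = 24 mg/L.

24 mg/L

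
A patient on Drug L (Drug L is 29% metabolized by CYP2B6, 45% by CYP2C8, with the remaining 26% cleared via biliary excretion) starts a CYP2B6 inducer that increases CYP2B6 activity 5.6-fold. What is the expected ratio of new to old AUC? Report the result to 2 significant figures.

The CYP2B6 pathway (29% of clearance) is boosted to 5.6× activity: 0.29 × 5.6 = 1.624.
CYP2C8 (45%) and the residual 26% are unaffected.
Relative clearance = 1.624 + 0.45 + 0.26 = 2.334.
Since AUC ∝ 1/CL, the ratio is 1 / 2.334 = 0.43.

0.43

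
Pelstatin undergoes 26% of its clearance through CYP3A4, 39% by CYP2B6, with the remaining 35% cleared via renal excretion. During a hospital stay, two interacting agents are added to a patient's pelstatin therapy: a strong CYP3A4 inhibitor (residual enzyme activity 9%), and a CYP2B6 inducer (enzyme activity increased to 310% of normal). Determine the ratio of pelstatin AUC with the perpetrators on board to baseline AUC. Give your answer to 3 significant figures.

The CYP3A4 pathway (26% of clearance) is reduced to 0.09× activity: 0.26 × 0.09 = 0.0234.
The CYP2B6 pathway (39% of clearance) increases to 3.1× activity: 0.39 × 3.1 = 1.209.
The remaining 35% of clearance is unaffected.
Relative clearance = 0.0234 + 1.209 + 0.35 = 1.5824.
AUC ∝ 1/CL: fold-change = 1 / 1.5824 = 0.632.

0.632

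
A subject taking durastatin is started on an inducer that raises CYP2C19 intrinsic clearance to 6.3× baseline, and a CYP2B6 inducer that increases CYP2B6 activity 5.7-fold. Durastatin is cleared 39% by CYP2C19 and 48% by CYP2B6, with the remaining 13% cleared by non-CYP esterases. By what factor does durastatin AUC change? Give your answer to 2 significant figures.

CYP2C19: 0.39 × 6.3 = 2.457
CYP2B6: 0.48 × 5.7 = 2.736
Other: 0.13 (unchanged)
New clearance relative to baseline: 2.457 + 2.736 + 0.13 = 5.323.
Because AUC varies inversely with clearance, the combined effect is 1 / 5.323 = 0.19.

0.19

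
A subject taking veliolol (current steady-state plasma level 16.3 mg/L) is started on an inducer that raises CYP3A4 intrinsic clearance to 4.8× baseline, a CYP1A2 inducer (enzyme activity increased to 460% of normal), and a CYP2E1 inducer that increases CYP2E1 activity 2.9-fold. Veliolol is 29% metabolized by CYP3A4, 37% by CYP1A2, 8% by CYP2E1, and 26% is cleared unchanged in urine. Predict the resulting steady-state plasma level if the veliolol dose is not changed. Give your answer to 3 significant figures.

CYP3A4: 0.29 × 4.8 = 1.392
CYP1A2: 0.37 × 4.6 = 1.702
CYP2E1: 0.08 × 2.9 = 0.232
Other: 0.26 (unchanged)
New clearance relative to baseline: 1.392 + 1.702 + 0.232 + 0.26 = 3.586.
New steady-state plasma level = 16.3 / 3.586 = 4.55 mg/L (concentration scales inversely with clearance).

4.55 mg/L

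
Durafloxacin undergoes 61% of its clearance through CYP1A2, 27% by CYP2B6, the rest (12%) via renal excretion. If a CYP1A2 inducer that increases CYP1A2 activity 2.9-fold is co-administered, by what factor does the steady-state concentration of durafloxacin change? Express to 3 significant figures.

CYP1A2: 0.61 × 2.9 = 1.769
CYP2B6: 0.27 (unchanged)
Other: 0.12 (unchanged)
Relative clearance = 1.769 + 0.27 + 0.12 = 2.159.
Steady-state concentration is inversely proportional to clearance, so the fold-change is 1 / 2.159 = 0.463.

0.463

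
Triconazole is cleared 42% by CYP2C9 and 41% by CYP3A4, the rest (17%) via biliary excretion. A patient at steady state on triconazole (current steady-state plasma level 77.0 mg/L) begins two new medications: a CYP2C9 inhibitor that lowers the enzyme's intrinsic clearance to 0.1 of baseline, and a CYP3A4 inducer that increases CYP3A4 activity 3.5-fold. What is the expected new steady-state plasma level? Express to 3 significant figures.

CYP2C9: 0.42 × 0.1 = 0.042
CYP3A4: 0.41 × 3.5 = 1.435
Other: 0.17 (unchanged)
Relative clearance = 0.042 + 1.435 + 0.17 = 1.647.
New steady-state plasma level = 77.0 / 1.647 = 46.8 mg/L (concentration scales inversely with clearance).

46.8 mg/L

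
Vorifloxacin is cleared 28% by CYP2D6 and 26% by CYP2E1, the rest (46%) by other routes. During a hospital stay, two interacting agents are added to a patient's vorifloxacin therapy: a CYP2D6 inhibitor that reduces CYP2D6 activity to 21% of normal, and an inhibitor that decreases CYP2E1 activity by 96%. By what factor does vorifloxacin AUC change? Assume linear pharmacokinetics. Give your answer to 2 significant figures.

The CYP2D6 pathway (28% of clearance) falls to 0.21× activity: 0.28 × 0.21 = 0.0588.
The CYP2E1 pathway (26% of clearance) is reduced to 0.04× activity: 0.26 × 0.04 = 0.0104.
The remaining 46% of clearance is unaffected.
Relative clearance = 0.0588 + 0.0104 + 0.46 = 0.5292.
Because AUC varies inversely with clearance, the combined effect is 1 / 0.5292 = 1.9.

1.9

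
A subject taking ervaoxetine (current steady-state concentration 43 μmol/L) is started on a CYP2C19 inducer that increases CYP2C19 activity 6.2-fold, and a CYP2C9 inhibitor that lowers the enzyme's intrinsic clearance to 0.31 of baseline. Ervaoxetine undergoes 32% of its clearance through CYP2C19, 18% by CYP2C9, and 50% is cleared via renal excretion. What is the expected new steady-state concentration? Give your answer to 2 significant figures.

17 μmol/L

The CYP2C19 pathway (32% of clearance) is boosted to 6.2× activity: 0.32 × 6.2 = 1.984.
The CYP2C9 pathway (18% of clearance) drops to 0.31× activity: 0.18 × 0.31 = 0.0558.
Non-CYP routes (50%) are unchanged.
Relative clearance = 1.984 + 0.0558 + 0.5 = 2.5398.
Steady-state concentration ∝ 1/CL: new value = 43 / 2.5398 = 17 μmol/L.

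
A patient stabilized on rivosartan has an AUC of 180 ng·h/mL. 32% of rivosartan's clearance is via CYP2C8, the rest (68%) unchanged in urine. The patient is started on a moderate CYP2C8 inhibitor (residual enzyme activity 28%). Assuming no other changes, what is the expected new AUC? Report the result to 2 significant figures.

The CYP2C8 pathway (32% of clearance) drops to 0.28× activity: 0.32 × 0.28 = 0.0896.
Non-CYP routes (68%) are unchanged.
Relative clearance = 0.0896 + 0.68 = 0.7696.
AUC ∝ 1/CL, so new value = 180 / 0.7696 = 2.3 × 10² ng·h/mL.

2.3 × 10² ng·h/mL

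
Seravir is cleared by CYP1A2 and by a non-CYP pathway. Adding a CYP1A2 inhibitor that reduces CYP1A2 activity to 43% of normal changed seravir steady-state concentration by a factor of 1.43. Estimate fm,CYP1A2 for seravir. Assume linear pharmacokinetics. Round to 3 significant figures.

0.528

Call the CYP1A2 fraction fm. After the interaction, CL_new/CL_old = fm × 0.43 + (1 − fm).
Steady-state concentration ratio = 1 / (new CL fraction), so new CL fraction = 1 / 1.43 = 0.6993.
fm × 0.43 + 1 − fm = 0.6993  ⇒  fm × (0.43 − 1) = −0.3007  ⇒  fm = 0.528.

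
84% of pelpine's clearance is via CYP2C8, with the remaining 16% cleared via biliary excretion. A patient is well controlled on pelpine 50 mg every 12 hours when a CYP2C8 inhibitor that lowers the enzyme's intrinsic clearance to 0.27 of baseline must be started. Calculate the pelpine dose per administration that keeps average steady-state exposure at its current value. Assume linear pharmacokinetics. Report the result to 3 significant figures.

19.3 mg

CYP2C8: 0.84 × 0.27 = 0.2268
Other: 0.16 (unchanged)
CL_new/CL_old = 0.2268 + 0.16 = 0.3868.
Css,avg = (dose rate)/CL, so holding Css fixed requires dose ∝ CL: 50 × 0.3868 = 19.3 mg.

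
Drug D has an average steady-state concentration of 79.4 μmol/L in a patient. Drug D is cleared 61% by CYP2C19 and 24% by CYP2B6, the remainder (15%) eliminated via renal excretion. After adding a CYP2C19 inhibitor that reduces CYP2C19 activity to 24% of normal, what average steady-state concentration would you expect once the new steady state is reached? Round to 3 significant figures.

CYP2C19: 0.61 × 0.24 = 0.1464
CYP2B6: 0.24 (unchanged)
Other: 0.15 (unchanged)
New clearance relative to baseline: 0.1464 + 0.24 + 0.15 = 0.5364.
Average steady-state concentration ∝ 1/CL, so new value = 79.4 / 0.5364 = 148 μmol/L.

148 μmol/L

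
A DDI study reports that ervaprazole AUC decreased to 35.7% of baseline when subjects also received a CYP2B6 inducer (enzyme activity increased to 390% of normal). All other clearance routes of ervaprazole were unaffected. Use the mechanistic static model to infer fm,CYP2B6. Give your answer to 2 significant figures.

0.62

CL'/CL = 1 / 0.357 = 2.801
3.9·fm + (1 − fm) = 2.801
fm = (2.801 − 1) / (3.9 − 1) = 0.62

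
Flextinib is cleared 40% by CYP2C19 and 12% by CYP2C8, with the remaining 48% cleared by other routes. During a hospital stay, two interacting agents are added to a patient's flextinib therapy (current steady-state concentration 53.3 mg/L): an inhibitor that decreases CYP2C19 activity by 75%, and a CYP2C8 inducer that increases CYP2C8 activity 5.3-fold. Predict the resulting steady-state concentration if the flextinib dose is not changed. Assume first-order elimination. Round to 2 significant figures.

44 mg/L

The CYP2C19 pathway (40% of clearance) is reduced to 0.25× activity: 0.4 × 0.25 = 0.1.
The CYP2C8 pathway (12% of clearance) is boosted to 5.3× activity: 0.12 × 5.3 = 0.636.
The remaining 48% of clearance is unaffected.
New clearance relative to baseline: 0.1 + 0.636 + 0.48 = 1.216.
Dividing the baseline by the relative clearance: 53.3 / 1.216 = 44 mg/L.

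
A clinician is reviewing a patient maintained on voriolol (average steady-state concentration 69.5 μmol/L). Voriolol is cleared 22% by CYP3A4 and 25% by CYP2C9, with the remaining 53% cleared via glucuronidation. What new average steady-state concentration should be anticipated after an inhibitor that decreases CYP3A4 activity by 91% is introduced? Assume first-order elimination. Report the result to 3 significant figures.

The CYP3A4 pathway (22% of clearance) is reduced to 0.09× activity: 0.22 × 0.09 = 0.0198.
CYP2C9 (25%) and the residual 53% are unaffected.
New clearance relative to baseline: 0.0198 + 0.25 + 0.53 = 0.7998.
Average steady-state concentration ∝ 1/CL, so new value = 69.5 / 0.7998 = 86.9 μmol/L.

86.9 μmol/L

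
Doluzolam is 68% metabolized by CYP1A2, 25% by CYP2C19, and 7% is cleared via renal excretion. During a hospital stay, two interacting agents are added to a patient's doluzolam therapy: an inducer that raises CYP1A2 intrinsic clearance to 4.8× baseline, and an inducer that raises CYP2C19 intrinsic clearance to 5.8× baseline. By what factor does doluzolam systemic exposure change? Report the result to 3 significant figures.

The CYP1A2 pathway (68% of clearance) increases to 4.8× activity: 0.68 × 4.8 = 3.264.
The CYP2C19 pathway (25% of clearance) rises to 5.8× activity: 0.25 × 5.8 = 1.45.
The remaining 7% of clearance is unaffected.
New clearance relative to baseline: 3.264 + 1.45 + 0.07 = 4.784.
Systemic exposure ∝ 1/CL: fold-change = 1 / 4.784 = 0.209.

0.209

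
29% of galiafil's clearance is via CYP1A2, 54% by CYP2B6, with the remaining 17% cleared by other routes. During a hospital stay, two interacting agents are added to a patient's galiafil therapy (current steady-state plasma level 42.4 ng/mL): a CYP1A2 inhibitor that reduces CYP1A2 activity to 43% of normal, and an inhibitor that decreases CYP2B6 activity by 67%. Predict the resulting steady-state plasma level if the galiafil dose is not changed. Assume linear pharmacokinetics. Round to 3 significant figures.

89.7 ng/mL

The CYP1A2 pathway (29% of clearance) drops to 0.43× activity: 0.29 × 0.43 = 0.1247.
The CYP2B6 pathway (54% of clearance) drops to 0.33× activity: 0.54 × 0.33 = 0.1782.
The remaining 17% of clearance is unaffected.
CL_new/CL_old = 0.1247 + 0.1782 + 0.17 = 0.4729.
Steady-state plasma level ∝ 1/CL: new value = 42.4 / 0.4729 = 89.7 ng/mL.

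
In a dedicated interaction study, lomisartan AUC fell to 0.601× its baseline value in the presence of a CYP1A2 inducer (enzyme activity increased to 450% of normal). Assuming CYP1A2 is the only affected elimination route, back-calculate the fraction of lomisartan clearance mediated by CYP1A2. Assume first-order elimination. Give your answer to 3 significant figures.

Let x = fm,CYP1A2. Because AUC ∝ 1/CL, relative clearance rose to 1/0.601 = 1.664.
Only the CYP1A2 route changed, so 1.664 = x·4.5 + (1 − x), giving x = 0.190.

0.190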